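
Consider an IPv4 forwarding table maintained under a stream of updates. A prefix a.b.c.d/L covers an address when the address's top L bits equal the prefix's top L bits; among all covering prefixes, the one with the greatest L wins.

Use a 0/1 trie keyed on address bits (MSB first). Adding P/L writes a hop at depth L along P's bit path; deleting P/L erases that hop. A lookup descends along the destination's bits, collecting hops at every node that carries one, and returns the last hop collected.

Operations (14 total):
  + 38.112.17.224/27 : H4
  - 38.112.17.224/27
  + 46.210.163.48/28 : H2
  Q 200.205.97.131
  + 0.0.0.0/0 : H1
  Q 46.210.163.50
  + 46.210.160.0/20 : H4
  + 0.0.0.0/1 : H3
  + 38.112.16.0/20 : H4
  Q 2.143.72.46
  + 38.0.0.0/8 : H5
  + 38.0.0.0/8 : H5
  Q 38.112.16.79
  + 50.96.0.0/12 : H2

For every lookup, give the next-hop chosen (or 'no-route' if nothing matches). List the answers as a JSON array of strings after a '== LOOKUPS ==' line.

Apply in order:
  + 38.112.17.224/27 (H4) depth=27
  - 38.112.17.224/27 clear@27
  + 46.210.163.48/28 (H2) depth=28
  lookup 200.205.97.131: bits ε walk d0:- -> no-route
  + 0.0.0.0/0 (H1) depth=0
  lookup 46.210.163.50: bits 0010111011010010101000110011 walk d0:H1→d1:-→d2:-→d3:-→d4:-→d5:-→d6:-→d7:-→d8:-→d9:-→d10:-→d11:-→d12:-→d13:-→d14:-→d15:-→d16:-→d17:-→d18:-→d19:-→d20:-→d21:-→d22:-→d23:-→d24:-→d25:-→d26:-→d27:-→d28:H2 -> H2
  + 46.210.160.0/20 (H4) depth=20
  + 0.0.0.0/1 (H3) depth=1
  + 38.112.16.0/20 (H4) depth=20
  lookup 2.143.72.46: bits 00 walk d0:H1→d1:H3→d2:- -> H3
  + 38.0.0.0/8 (H5) depth=8
  + 38.0.0.0/8 (H5) depth=8
  lookup 38.112.16.79: bits 00100110011100000001000 walk d0:H1→d1:H3→d2:-→d3:-→d4:-→d5:-→d6:-→d7:-→d8:H5→d9:-→d10:-→d11:-→d12:-→d13:-→d14:-→d15:-→d16:-→d17:-→d18:-→d19:-→d20:H4→d21:-→d22:-→d23:- -> H4
  + 50.96.0.0/12 (H2) depth=12

== LOOKUPS ==
["no-route","H2","H3","H4"]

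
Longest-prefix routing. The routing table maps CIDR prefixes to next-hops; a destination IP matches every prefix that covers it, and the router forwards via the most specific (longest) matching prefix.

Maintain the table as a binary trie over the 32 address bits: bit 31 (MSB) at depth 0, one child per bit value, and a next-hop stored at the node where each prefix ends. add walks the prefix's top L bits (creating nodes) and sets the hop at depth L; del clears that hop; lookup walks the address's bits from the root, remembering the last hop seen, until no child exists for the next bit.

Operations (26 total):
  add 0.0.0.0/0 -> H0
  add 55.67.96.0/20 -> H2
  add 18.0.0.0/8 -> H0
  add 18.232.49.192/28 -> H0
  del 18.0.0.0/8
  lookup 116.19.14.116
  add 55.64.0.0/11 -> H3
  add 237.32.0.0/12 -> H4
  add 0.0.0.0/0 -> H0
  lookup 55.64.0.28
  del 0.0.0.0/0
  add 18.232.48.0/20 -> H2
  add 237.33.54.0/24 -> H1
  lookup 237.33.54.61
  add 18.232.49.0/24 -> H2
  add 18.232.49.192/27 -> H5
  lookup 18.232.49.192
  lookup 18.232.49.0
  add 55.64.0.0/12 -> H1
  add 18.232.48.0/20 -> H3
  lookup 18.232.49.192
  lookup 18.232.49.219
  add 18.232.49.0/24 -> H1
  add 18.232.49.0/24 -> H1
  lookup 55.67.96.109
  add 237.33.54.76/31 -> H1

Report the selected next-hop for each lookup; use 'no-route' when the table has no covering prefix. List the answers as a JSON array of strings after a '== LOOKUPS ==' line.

Process each operation:
  + 0.0.0.0/0 (H0) depth=0
  + 55.67.96.0/20 (H2) depth=20
  + 18.0.0.0/8 (H0) depth=8
  + 18.232.49.192/28 (H0) depth=28
  del 18.0.0.0/8 (clear depth 8)
  lookup 116.19.14.116: bits 0 walk d0:H0→d1:- -> H0
  + 55.64.0.0/11 (H3) depth=11
  + 237.32.0.0/12 (H4) depth=12
  + 0.0.0.0/0 (H0) depth=0
  lookup 55.64.0.28: bits 00110111010000 walk d0:H0→d1:-→d2:-→d3:-→d4:-→d5:-→d6:-→d7:-→d8:-→d9:-→d10:-→d11:H3→d12:-→d13:-→d14:- -> H3
  del 0.0.0.0/0 (clear depth 0)
  + 18.232.48.0/20 (H2) depth=20
  + 237.33.54.0/24 (H1) depth=24
  lookup 237.33.54.61: bits 111011010010000100110110 walk d0:-→d1:-→d2:-→d3:-→d4:-→d5:-→d6:-→d7:-→d8:-→d9:-→d10:-→d11:-→d12:H4→d13:-→d14:-→d15:-→d16:-→d17:-→d18:-→d19:-→d20:-→d21:-→d22:-→d23:-→d24:H1 -> H1
  + 18.232.49.0/24 (H2) depth=24
  + 18.232.49.192/27 (H5) depth=27
  lookup 18.232.49.192: bits 0001001011101000001100011100 walk d0:-→d1:-→d2:-→d3:-→d4:-→d5:-→d6:-→d7:-→d8:-→d9:-→d10:-→d11:-→d12:-→d13:-→d14:-→d15:-→d16:-→d17:-→d18:-→d19:-→d20:H2→d21:-→d22:-→d23:-→d24:H2→d25:-→d26:-→d27:H5→d28:H0 -> H0
  lookup 18.232.49.0: bits 000100101110100000110001 walk d0:-→d1:-→d2:-→d3:-→d4:-→d5:-→d6:-→d7:-→d8:-→d9:-→d10:-→d11:-→d12:-→d13:-→d14:-→d15:-→d16:-→d17:-→d18:-→d19:-→d20:H2→d21:-→d22:-→d23:-→d24:H2 -> H2
  + 55.64.0.0/12 (H1) depth=12
  + 18.232.48.0/20 (H3) depth=20
  lookup 18.232.49.192: bits 0001001011101000001100011100 walk d0:-→d1:-→d2:-→d3:-→d4:-→d5:-→d6:-→d7:-→d8:-→d9:-→d10:-→d11:-→d12:-→d13:-→d14:-→d15:-→d16:-→d17:-→d18:-→d19:-→d20:H3→d21:-→d22:-→d23:-→d24:H2→d25:-→d26:-→d27:H5→d28:H0 -> H0
  lookup 18.232.49.219: bits 000100101110100000110001110 walk d0:-→d1:-→d2:-→d3:-→d4:-→d5:-→d6:-→d7:-→d8:-→d9:-→d10:-→d11:-→d12:-→d13:-→d14:-→d15:-→d16:-→d17:-→d18:-→d19:-→d20:H3→d21:-→d22:-→d23:-→d24:H2→d25:-→d26:-→d27:H5 -> H5
  + 18.232.49.0/24 (H1) depth=24
  + 18.232.49.0/24 (H1) depth=24
  lookup 55.67.96.109: bits 00110111010000110110 walk d0:-→d1:-→d2:-→d3:-→d4:-→d5:-→d6:-→d7:-→d8:-→d9:-→d10:-→d11:H3→d12:H1→d13:-→d14:-→d15:-→d16:-→d17:-→d18:-→d19:-→d20:H2 -> H2
  + 237.33.54.76/31 (H1) depth=31

== LOOKUPS ==
["H0","H3","H1","H0","H2","H0","H5","H2"]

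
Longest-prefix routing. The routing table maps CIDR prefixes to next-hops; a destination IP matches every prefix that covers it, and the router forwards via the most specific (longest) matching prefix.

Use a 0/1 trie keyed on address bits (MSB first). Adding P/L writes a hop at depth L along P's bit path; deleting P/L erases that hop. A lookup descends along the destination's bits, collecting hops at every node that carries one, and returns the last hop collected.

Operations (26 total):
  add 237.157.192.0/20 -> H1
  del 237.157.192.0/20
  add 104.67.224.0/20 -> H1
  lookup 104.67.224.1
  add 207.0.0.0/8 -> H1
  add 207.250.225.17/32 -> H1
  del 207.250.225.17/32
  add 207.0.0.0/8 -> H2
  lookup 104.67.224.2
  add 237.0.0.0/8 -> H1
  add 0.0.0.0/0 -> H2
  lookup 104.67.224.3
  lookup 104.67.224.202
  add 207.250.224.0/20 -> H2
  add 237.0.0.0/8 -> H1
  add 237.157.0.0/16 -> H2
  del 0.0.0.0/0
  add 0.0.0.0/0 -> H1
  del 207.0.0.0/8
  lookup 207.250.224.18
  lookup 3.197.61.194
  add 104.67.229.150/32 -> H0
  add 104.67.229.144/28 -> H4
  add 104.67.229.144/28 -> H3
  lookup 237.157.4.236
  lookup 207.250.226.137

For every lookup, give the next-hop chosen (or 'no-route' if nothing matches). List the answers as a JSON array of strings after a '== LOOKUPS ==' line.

Trace:
  add 237.157.192.0/20 -> H1 at depth 20
  - 237.157.192.0/20 clear@20
  add 104.67.224.0/20 -> H1 at depth 20
  lookup 104.67.224.1: bits 01101000010000111110 walk d0:-→d1:-→d2:-→d3:-→d4:-→d5:-→d6:-→d7:-→d8:-→d9:-→d10:-→d11:-→d12:-→d13:-→d14:-→d15:-→d16:-→d17:-→d18:-→d19:-→d20:H1 -> H1
  add 207.0.0.0/8 -> H1 at depth 8
  add 207.250.225.17/32 -> H1 at depth 32
  - 207.250.225.17/32 clear@32
  add 207.0.0.0/8 -> H2 at depth 8
  lookup 104.67.224.2: bits 01101000010000111110 walk d0:-→d1:-→d2:-→d3:-→d4:-→d5:-→d6:-→d7:-→d8:-→d9:-→d10:-→d11:-→d12:-→d13:-→d14:-→d15:-→d16:-→d17:-→d18:-→d19:-→d20:H1 -> H1
  add 237.0.0.0/8 -> H1 at depth 8
  add 0.0.0.0/0 -> H2 at depth 0
  lookup 104.67.224.3: bits 01101000010000111110 walk d0:H2→d1:-→d2:-→d3:-→d4:-→d5:-→d6:-→d7:-→d8:-→d9:-→d10:-→d11:-→d12:-→d13:-→d14:-→d15:-→d16:-→d17:-→d18:-→d19:-→d20:H1 -> H1
  lookup 104.67.224.202: bits 01101000010000111110 walk d0:H2→d1:-→d2:-→d3:-→d4:-→d5:-→d6:-→d7:-→d8:-→d9:-→d10:-→d11:-→d12:-→d13:-→d14:-→d15:-→d16:-→d17:-→d18:-→d19:-→d20:H1 -> H1
  add 207.250.224.0/20 -> H2 at depth 20
  add 237.0.0.0/8 -> H1 at depth 8
  add 237.157.0.0/16 -> H2 at depth 16
  - 0.0.0.0/0 clear@0
  add 0.0.0.0/0 -> H1 at depth 0
  - 207.0.0.0/8 clear@8
  lookup 207.250.224.18: bits 11001111111110101110000 walk d0:H1→d1:-→d2:-→d3:-→d4:-→d5:-→d6:-→d7:-→d8:-→d9:-→d10:-→d11:-→d12:-→d13:-→d14:-→d15:-→d16:-→d17:-→d18:-→d19:-→d20:H2→d21:-→d22:-→d23:- -> H2
  lookup 3.197.61.194: bits 0 walk d0:H1→d1:- -> H1
  add 104.67.229.150/32 -> H0 at depth 32
  add 104.67.229.144/28 -> H4 at depth 28
  add 104.67.229.144/28 -> H3 at depth 28
  lookup 237.157.4.236: bits 1110110110011101 walk d0:H1→d1:-→d2:-→d3:-→d4:-→d5:-→d6:-→d7:-→d8:H1→d9:-→d10:-→d11:-→d12:-→d13:-→d14:-→d15:-→d16:H2 -> H2
  lookup 207.250.226.137: bits 1100111111111010111000 walk d0:H1→d1:-→d2:-→d3:-→d4:-→d5:-→d6:-→d7:-→d8:-→d9:-→d10:-→d11:-→d12:-→d13:-→d14:-→d15:-→d16:-→d17:-→d18:-→d19:-→d20:H2→d21:-→d22:- -> H2

== LOOKUPS ==
["H1","H1","H1","H1","H2","H1","H2","H2"]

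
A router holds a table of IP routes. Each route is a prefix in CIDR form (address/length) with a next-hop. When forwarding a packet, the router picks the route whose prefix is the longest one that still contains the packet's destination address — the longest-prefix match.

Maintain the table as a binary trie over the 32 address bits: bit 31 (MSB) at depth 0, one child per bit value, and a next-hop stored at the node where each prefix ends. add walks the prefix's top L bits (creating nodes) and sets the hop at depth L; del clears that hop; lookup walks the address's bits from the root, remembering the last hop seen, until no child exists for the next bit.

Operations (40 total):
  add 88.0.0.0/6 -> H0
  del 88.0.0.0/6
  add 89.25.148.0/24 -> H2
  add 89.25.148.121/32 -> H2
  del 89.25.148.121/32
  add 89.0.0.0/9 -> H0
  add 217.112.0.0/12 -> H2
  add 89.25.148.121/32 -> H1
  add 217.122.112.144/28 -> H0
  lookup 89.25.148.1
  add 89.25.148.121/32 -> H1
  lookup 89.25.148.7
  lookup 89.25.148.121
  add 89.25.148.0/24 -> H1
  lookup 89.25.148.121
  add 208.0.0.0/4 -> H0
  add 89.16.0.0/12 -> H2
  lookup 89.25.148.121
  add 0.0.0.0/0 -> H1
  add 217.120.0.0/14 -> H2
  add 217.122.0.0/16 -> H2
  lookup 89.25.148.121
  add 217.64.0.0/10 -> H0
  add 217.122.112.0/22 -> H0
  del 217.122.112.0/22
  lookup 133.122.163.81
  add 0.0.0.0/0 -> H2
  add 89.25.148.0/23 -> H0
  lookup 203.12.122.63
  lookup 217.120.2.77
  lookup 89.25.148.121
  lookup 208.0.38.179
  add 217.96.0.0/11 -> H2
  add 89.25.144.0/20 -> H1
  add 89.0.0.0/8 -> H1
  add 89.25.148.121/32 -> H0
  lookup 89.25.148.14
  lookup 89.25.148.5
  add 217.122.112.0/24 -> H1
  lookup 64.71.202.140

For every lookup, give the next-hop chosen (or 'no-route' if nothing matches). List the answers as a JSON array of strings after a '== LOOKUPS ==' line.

Trace:
  add 88.0.0.0/6 -> H0 at depth 6
  del 88.0.0.0/6 (clear depth 6)
  add 89.25.148.0/24 -> H2 at depth 24
  add 89.25.148.121/32 -> H2 at depth 32
  del 89.25.148.121/32 (clear depth 32)
  add 89.0.0.0/9 -> H0 at depth 9
  add 217.112.0.0/12 -> H2 at depth 12
  add 89.25.148.121/32 -> H1 at depth 32
  add 217.122.112.144/28 -> H0 at depth 28
  lookup 89.25.148.1: bits 0101100100011001100101000 walk d0:-→d1:-→d2:-→d3:-→d4:-→d5:-→d6:-→d7:-→d8:-→d9:H0→d10:-→d11:-→d12:-→d13:-→d14:-→d15:-→d16:-→d17:-→d18:-→d19:-→d20:-→d21:-→d22:-→d23:-→d24:H2→d25:- -> H2
  add 89.25.148.121/32 -> H1 at depth 32
  lookup 89.25.148.7: bits 0101100100011001100101000 walk d0:-→d1:-→d2:-→d3:-→d4:-→d5:-→d6:-→d7:-→d8:-→d9:H0→d10:-→d11:-→d12:-→d13:-→d14:-→d15:-→d16:-→d17:-→d18:-→d19:-→d20:-→d21:-→d22:-→d23:-→d24:H2→d25:- -> H2
  lookup 89.25.148.121: bits 01011001000110011001010001111001 walk d0:-→d1:-→d2:-→d3:-→d4:-→d5:-→d6:-→d7:-→d8:-→d9:H0→d10:-→d11:-→d12:-→d13:-→d14:-→d15:-→d16:-→d17:-→d18:-→d19:-→d20:-→d21:-→d22:-→d23:-→d24:H2→d25:-→d26:-→d27:-→d28:-→d29:-→d30:-→d31:-→d32:H1 -> H1
  add 89.25.148.0/24 -> H1 at depth 24
  lookup 89.25.148.121: bits 01011001000110011001010001111001 walk d0:-→d1:-→d2:-→d3:-→d4:-→d5:-→d6:-→d7:-→d8:-→d9:H0→d10:-→d11:-→d12:-→d13:-→d14:-→d15:-→d16:-→d17:-→d18:-→d19:-→d20:-→d21:-→d22:-→d23:-→d24:H1→d25:-→d26:-→d27:-→d28:-→d29:-→d30:-→d31:-→d32:H1 -> H1
  add 208.0.0.0/4 -> H0 at depth 4
  add 89.16.0.0/12 -> H2 at depth 12
  lookup 89.25.148.121: bits 01011001000110011001010001111001 walk d0:-→d1:-→d2:-→d3:-→d4:-→d5:-→d6:-→d7:-→d8:-→d9:H0→d10:-→d11:-→d12:H2→d13:-→d14:-→d15:-→d16:-→d17:-→d18:-→d19:-→d20:-→d21:-→d22:-→d23:-→d24:H1→d25:-→d26:-→d27:-→d28:-→d29:-→d30:-→d31:-→d32:H1 -> H1
  add 0.0.0.0/0 -> H1 at depth 0
  add 217.120.0.0/14 -> H2 at depth 14
  add 217.122.0.0/16 -> H2 at depth 16
  lookup 89.25.148.121: bits 01011001000110011001010001111001 walk d0:H1→d1:-→d2:-→d3:-→d4:-→d5:-→d6:-→d7:-→d8:-→d9:H0→d10:-→d11:-→d12:H2→d13:-→d14:-→d15:-→d16:-→d17:-→d18:-→d19:-→d20:-→d21:-→d22:-→d23:-→d24:H1→d25:-→d26:-→d27:-→d28:-→d29:-→d30:-→d31:-→d32:H1 -> H1
  add 217.64.0.0/10 -> H0 at depth 10
  add 217.122.112.0/22 -> H0 at depth 22
  del 217.122.112.0/22 (clear depth 22)
  lookup 133.122.163.81: bits 1 walk d0:H1→d1:- -> H1
  add 0.0.0.0/0 -> H2 at depth 0
  add 89.25.148.0/23 -> H0 at depth 23
  lookup 203.12.122.63: bits 110 walk d0:H2→d1:-→d2:-→d3:- -> H2
  lookup 217.120.2.77: bits 11011001011110 walk d0:H2→d1:-→d2:-→d3:-→d4:H0→d5:-→d6:-→d7:-→d8:-→d9:-→d10:H0→d11:-→d12:H2→d13:-→d14:H2 -> H2
  lookup 89.25.148.121: bits 01011001000110011001010001111001 walk d0:H2→d1:-→d2:-→d3:-→d4:-→d5:-→d6:-→d7:-→d8:-→d9:H0→d10:-→d11:-→d12:H2→d13:-→d14:-→d15:-→d16:-→d17:-→d18:-→d19:-→d20:-→d21:-→d22:-→d23:H0→d24:H1→d25:-→d26:-→d27:-→d28:-→d29:-→d30:-→d31:-→d32:H1 -> H1
  lookup 208.0.38.179: bits 1101 walk d0:H2→d1:-→d2:-→d3:-→d4:H0 -> H0
  add 217.96.0.0/11 -> H2 at depth 11
  add 89.25.144.0/20 -> H1 at depth 20
  add 89.0.0.0/8 -> H1 at depth 8
  add 89.25.148.121/32 -> H0 at depth 32
  lookup 89.25.148.14: bits 0101100100011001100101000 walk d0:H2→d1:-→d2:-→d3:-→d4:-→d5:-→d6:-→d7:-→d8:H1→d9:H0→d10:-→d11:-→d12:H2→d13:-→d14:-→d15:-→d16:-→d17:-→d18:-→d19:-→d20:H1→d21:-→d22:-→d23:H0→d24:H1→d25:- -> H1
  lookup 89.25.148.5: bits 0101100100011001100101000 walk d0:H2→d1:-→d2:-→d3:-→d4:-→d5:-→d6:-→d7:-→d8:H1→d9:H0→d10:-→d11:-→d12:H2→d13:-→d14:-→d15:-→d16:-→d17:-→d18:-→d19:-→d20:H1→d21:-→d22:-→d23:H0→d24:H1→d25:- -> H1
  add 217.122.112.0/24 -> H1 at depth 24
  lookup 64.71.202.140: bits 010 walk d0:H2→d1:-→d2:-→d3:- -> H2

== LOOKUPS ==
["H2","H2","H1","H1","H1","H1","H1","H2","H2","H1","H0","H1","H1","H2"]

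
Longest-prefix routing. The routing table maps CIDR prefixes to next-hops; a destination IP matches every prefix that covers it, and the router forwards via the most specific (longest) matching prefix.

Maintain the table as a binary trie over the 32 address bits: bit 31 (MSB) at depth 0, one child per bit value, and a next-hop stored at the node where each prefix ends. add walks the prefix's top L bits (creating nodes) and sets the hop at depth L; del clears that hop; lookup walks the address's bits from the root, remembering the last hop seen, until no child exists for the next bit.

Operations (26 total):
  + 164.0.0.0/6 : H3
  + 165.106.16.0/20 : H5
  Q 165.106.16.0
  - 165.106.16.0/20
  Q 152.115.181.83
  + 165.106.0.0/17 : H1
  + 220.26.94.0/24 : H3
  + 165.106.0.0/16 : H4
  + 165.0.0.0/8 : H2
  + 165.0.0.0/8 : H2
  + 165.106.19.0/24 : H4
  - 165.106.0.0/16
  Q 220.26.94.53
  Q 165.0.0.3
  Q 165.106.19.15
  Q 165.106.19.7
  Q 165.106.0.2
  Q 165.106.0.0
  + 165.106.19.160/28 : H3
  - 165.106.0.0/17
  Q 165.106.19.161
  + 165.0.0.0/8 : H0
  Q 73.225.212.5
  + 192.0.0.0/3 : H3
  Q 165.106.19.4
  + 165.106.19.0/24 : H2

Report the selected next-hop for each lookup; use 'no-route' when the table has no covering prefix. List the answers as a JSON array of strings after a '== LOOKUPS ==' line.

Trace:
  + 164.0.0.0/6 (H3) depth=6
  + 165.106.16.0/20 (H5) depth=20
  ? 165.106.16.0  path d0:-→d1:-→d2:-→d3:-→d4:-→d5:-→d6:H3→d7:-→d8:-→d9:-→d10:-→d11:-→d12:-→d13:-→d14:-→d15:-→d16:-→d17:-→d18:-→d19:-→d20:H5  best=H5
  - 165.106.16.0/20 clear@20
  ? 152.115.181.83  path d0:-→d1:-→d2:-  best=no-route
  + 165.106.0.0/17 (H1) depth=17
  + 220.26.94.0/24 (H3) depth=24
  + 165.106.0.0/16 (H4) depth=16
  + 165.0.0.0/8 (H2) depth=8
  + 165.0.0.0/8 (H2) depth=8
  + 165.106.19.0/24 (H4) depth=24
  - 165.106.0.0/16 clear@16
  ? 220.26.94.53  path d0:-→d1:-→d2:-→d3:-→d4:-→d5:-→d6:-→d7:-→d8:-→d9:-→d10:-→d11:-→d12:-→d13:-→d14:-→d15:-→d16:-→d17:-→d18:-→d19:-→d20:-→d21:-→d22:-→d23:-→d24:H3  best=H3
  ? 165.0.0.3  path d0:-→d1:-→d2:-→d3:-→d4:-→d5:-→d6:H3→d7:-→d8:H2→d9:-  best=H2
  ? 165.106.19.15  path d0:-→d1:-→d2:-→d3:-→d4:-→d5:-→d6:H3→d7:-→d8:H2→d9:-→d10:-→d11:-→d12:-→d13:-→d14:-→d15:-→d16:-→d17:H1→d18:-→d19:-→d20:-→d21:-→d22:-→d23:-→d24:H4  best=H4
  ? 165.106.19.7  path d0:-→d1:-→d2:-→d3:-→d4:-→d5:-→d6:H3→d7:-→d8:H2→d9:-→d10:-→d11:-→d12:-→d13:-→d14:-→d15:-→d16:-→d17:H1→d18:-→d19:-→d20:-→d21:-→d22:-→d23:-→d24:H4  best=H4
  ? 165.106.0.2  path d0:-→d1:-→d2:-→d3:-→d4:-→d5:-→d6:H3→d7:-→d8:H2→d9:-→d10:-→d11:-→d12:-→d13:-→d14:-→d15:-→d16:-→d17:H1→d18:-→d19:-  best=H1
  ? 165.106.0.0  path d0:-→d1:-→d2:-→d3:-→d4:-→d5:-→d6:H3→d7:-→d8:H2→d9:-→d10:-→d11:-→d12:-→d13:-→d14:-→d15:-→d16:-→d17:H1→d18:-→d19:-  best=H1
  + 165.106.19.160/28 (H3) depth=28
  - 165.106.0.0/17 clear@17
  ? 165.106.19.161  path d0:-→d1:-→d2:-→d3:-→d4:-→d5:-→d6:H3→d7:-→d8:H2→d9:-→d10:-→d11:-→d12:-→d13:-→d14:-→d15:-→d16:-→d17:-→d18:-→d19:-→d20:-→d21:-→d22:-→d23:-→d24:H4→d25:-→d26:-→d27:-→d28:H3  best=H3
  + 165.0.0.0/8 (H0) depth=8
  ? 73.225.212.5  path d0:-  best=no-route
  + 192.0.0.0/3 (H3) depth=3
  ? 165.106.19.4  path d0:-→d1:-→d2:-→d3:-→d4:-→d5:-→d6:H3→d7:-→d8:H0→d9:-→d10:-→d11:-→d12:-→d13:-→d14:-→d15:-→d16:-→d17:-→d18:-→d19:-→d20:-→d21:-→d22:-→d23:-→d24:H4  best=H4
  + 165.106.19.0/24 (H2) depth=24

== LOOKUPS ==
["H5","no-route","H3","H2","H4","H4","H1","H1","H3","no-route","H4"]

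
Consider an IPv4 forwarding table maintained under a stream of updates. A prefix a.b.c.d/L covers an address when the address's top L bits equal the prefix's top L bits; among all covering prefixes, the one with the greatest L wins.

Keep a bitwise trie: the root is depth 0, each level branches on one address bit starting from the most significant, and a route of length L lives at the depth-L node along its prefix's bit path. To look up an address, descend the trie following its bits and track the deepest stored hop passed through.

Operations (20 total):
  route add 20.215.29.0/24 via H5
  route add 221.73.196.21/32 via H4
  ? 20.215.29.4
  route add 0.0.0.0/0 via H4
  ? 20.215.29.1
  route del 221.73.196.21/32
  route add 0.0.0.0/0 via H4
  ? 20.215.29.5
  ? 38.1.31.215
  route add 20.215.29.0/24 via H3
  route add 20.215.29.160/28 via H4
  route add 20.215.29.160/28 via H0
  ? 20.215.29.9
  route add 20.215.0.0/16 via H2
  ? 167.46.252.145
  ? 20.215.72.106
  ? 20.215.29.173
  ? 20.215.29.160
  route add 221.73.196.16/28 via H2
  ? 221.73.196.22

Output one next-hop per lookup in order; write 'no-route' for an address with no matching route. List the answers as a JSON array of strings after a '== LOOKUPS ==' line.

Trace:
  + 20.215.29.0/24 (H5) depth=24
  + 221.73.196.21/32 (H4) depth=32
  ? 20.215.29.4  path d0:-→d1:-→d2:-→d3:-→d4:-→d5:-→d6:-→d7:-→d8:-→d9:-→d10:-→d11:-→d12:-→d13:-→d14:-→d15:-→d16:-→d17:-→d18:-→d19:-→d20:-→d21:-→d22:-→d23:-→d24:H5  best=H5
  + 0.0.0.0/0 (H4) depth=0
  ? 20.215.29.1  path d0:H4→d1:-→d2:-→d3:-→d4:-→d5:-→d6:-→d7:-→d8:-→d9:-→d10:-→d11:-→d12:-→d13:-→d14:-→d15:-→d16:-→d17:-→d18:-→d19:-→d20:-→d21:-→d22:-→d23:-→d24:H5  best=H5
  del 221.73.196.21/32 (clear depth 32)
  + 0.0.0.0/0 (H4) depth=0
  ? 20.215.29.5  path d0:H4→d1:-→d2:-→d3:-→d4:-→d5:-→d6:-→d7:-→d8:-→d9:-→d10:-→d11:-→d12:-→d13:-→d14:-→d15:-→d16:-→d17:-→d18:-→d19:-→d20:-→d21:-→d22:-→d23:-→d24:H5  best=H5
  ? 38.1.31.215  path d0:H4→d1:-→d2:-  best=H4
  + 20.215.29.0/24 (H3) depth=24
  + 20.215.29.160/28 (H4) depth=28
  + 20.215.29.160/28 (H0) depth=28
  ? 20.215.29.9  path d0:H4→d1:-→d2:-→d3:-→d4:-→d5:-→d6:-→d7:-→d8:-→d9:-→d10:-→d11:-→d12:-→d13:-→d14:-→d15:-→d16:-→d17:-→d18:-→d19:-→d20:-→d21:-→d22:-→d23:-→d24:H3  best=H3
  + 20.215.0.0/16 (H2) depth=16
  ? 167.46.252.145  path d0:H4→d1:-  best=H4
  ? 20.215.72.106  path d0:H4→d1:-→d2:-→d3:-→d4:-→d5:-→d6:-→d7:-→d8:-→d9:-→d10:-→d11:-→d12:-→d13:-→d14:-→d15:-→d16:H2→d17:-  best=H2
  ? 20.215.29.173  path d0:H4→d1:-→d2:-→d3:-→d4:-→d5:-→d6:-→d7:-→d8:-→d9:-→d10:-→d11:-→d12:-→d13:-→d14:-→d15:-→d16:H2→d17:-→d18:-→d19:-→d20:-→d21:-→d22:-→d23:-→d24:H3→d25:-→d26:-→d27:-→d28:H0  best=H0
  ? 20.215.29.160  path d0:H4→d1:-→d2:-→d3:-→d4:-→d5:-→d6:-→d7:-→d8:-→d9:-→d10:-→d11:-→d12:-→d13:-→d14:-→d15:-→d16:H2→d17:-→d18:-→d19:-→d20:-→d21:-→d22:-→d23:-→d24:H3→d25:-→d26:-→d27:-→d28:H0  best=H0
  + 221.73.196.16/28 (H2) depth=28
  ? 221.73.196.22  path d0:H4→d1:-→d2:-→d3:-→d4:-→d5:-→d6:-→d7:-→d8:-→d9:-→d10:-→d11:-→d12:-→d13:-→d14:-→d15:-→d16:-→d17:-→d18:-→d19:-→d20:-→d21:-→d22:-→d23:-→d24:-→d25:-→d26:-→d27:-→d28:H2→d29:-→d30:-  best=H2

== LOOKUPS ==
["H5","H5","H5","H4","H3","H4","H2","H0","H0","H2"]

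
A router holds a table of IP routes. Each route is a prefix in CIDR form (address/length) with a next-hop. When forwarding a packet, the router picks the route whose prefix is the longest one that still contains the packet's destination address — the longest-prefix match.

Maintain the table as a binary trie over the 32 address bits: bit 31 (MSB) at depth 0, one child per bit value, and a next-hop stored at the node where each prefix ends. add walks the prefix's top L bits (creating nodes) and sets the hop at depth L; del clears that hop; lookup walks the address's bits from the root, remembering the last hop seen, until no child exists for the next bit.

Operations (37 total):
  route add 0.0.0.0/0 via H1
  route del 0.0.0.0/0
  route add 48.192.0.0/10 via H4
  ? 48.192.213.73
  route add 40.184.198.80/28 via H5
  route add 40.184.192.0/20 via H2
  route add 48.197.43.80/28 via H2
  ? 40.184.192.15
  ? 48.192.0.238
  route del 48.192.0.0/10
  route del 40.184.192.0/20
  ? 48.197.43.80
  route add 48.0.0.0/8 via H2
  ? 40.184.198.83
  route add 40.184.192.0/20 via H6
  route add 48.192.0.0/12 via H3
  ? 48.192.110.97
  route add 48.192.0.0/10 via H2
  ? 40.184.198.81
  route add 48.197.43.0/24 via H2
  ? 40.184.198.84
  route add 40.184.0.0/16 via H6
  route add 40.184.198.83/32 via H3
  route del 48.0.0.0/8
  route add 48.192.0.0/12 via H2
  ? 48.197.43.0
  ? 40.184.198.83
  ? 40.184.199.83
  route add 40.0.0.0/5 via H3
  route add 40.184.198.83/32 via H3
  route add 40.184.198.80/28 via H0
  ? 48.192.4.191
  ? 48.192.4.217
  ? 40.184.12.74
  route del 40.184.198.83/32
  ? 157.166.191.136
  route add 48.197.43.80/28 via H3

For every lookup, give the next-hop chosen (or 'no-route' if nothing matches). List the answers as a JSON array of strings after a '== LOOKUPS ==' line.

Process each operation:
  add 0.0.0.0/0 -> H1 at depth 0
  - 0.0.0.0/0 clear@0
  add 48.192.0.0/10 -> H4 at depth 10
  ? 48.192.213.73  path d0:-→d1:-→d2:-→d3:-→d4:-→d5:-→d6:-→d7:-→d8:-→d9:-→d10:H4  best=H4
  add 40.184.198.80/28 -> H5 at depth 28
  add 40.184.192.0/20 -> H2 at depth 20
  add 48.197.43.80/28 -> H2 at depth 28
  ? 40.184.192.15  path d0:-→d1:-→d2:-→d3:-→d4:-→d5:-→d6:-→d7:-→d8:-→d9:-→d10:-→d11:-→d12:-→d13:-→d14:-→d15:-→d16:-→d17:-→d18:-→d19:-→d20:H2→d21:-  best=H2
  ? 48.192.0.238  path d0:-→d1:-→d2:-→d3:-→d4:-→d5:-→d6:-→d7:-→d8:-→d9:-→d10:H4→d11:-→d12:-→d13:-  best=H4
  - 48.192.0.0/10 clear@10
  - 40.184.192.0/20 clear@20
  ? 48.197.43.80  path d0:-→d1:-→d2:-→d3:-→d4:-→d5:-→d6:-→d7:-→d8:-→d9:-→d10:-→d11:-→d12:-→d13:-→d14:-→d15:-→d16:-→d17:-→d18:-→d19:-→d20:-→d21:-→d22:-→d23:-→d24:-→d25:-→d26:-→d27:-→d28:H2  best=H2
  add 48.0.0.0/8 -> H2 at depth 8
  ? 40.184.198.83  path d0:-→d1:-→d2:-→d3:-→d4:-→d5:-→d6:-→d7:-→d8:-→d9:-→d10:-→d11:-→d12:-→d13:-→d14:-→d15:-→d16:-→d17:-→d18:-→d19:-→d20:-→d21:-→d22:-→d23:-→d24:-→d25:-→d26:-→d27:-→d28:H5  best=H5
  add 40.184.192.0/20 -> H6 at depth 20
  add 48.192.0.0/12 -> H3 at depth 12
  ? 48.192.110.97  path d0:-→d1:-→d2:-→d3:-→d4:-→d5:-→d6:-→d7:-→d8:H2→d9:-→d10:-→d11:-→d12:H3→d13:-  best=H3
  add 48.192.0.0/10 -> H2 at depth 10
  ? 40.184.198.81  path d0:-→d1:-→d2:-→d3:-→d4:-→d5:-→d6:-→d7:-→d8:-→d9:-→d10:-→d11:-→d12:-→d13:-→d14:-→d15:-→d16:-→d17:-→d18:-→d19:-→d20:H6→d21:-→d22:-→d23:-→d24:-→d25:-→d26:-→d27:-→d28:H5  best=H5
  add 48.197.43.0/24 -> H2 at depth 24
  ? 40.184.198.84  path d0:-→d1:-→d2:-→d3:-→d4:-→d5:-→d6:-→d7:-→d8:-→d9:-→d10:-→d11:-→d12:-→d13:-→d14:-→d15:-→d16:-→d17:-→d18:-→d19:-→d20:H6→d21:-→d22:-→d23:-→d24:-→d25:-→d26:-→d27:-→d28:H5  best=H5
  add 40.184.0.0/16 -> H6 at depth 16
  add 40.184.198.83/32 -> H3 at depth 32
  - 48.0.0.0/8 clear@8
  add 48.192.0.0/12 -> H2 at depth 12
  ? 48.197.43.0  path d0:-→d1:-→d2:-→d3:-→d4:-→d5:-→d6:-→d7:-→d8:-→d9:-→d10:H2→d11:-→d12:H2→d13:-→d14:-→d15:-→d16:-→d17:-→d18:-→d19:-→d20:-→d21:-→d22:-→d23:-→d24:H2→d25:-  best=H2
  ? 40.184.198.83  path d0:-→d1:-→d2:-→d3:-→d4:-→d5:-→d6:-→d7:-→d8:-→d9:-→d10:-→d11:-→d12:-→d13:-→d14:-→d15:-→d16:H6→d17:-→d18:-→d19:-→d20:H6→d21:-→d22:-→d23:-→d24:-→d25:-→d26:-→d27:-→d28:H5→d29:-→d30:-→d31:-→d32:H3  best=H3
  ? 40.184.199.83  path d0:-→d1:-→d2:-→d3:-→d4:-→d5:-→d6:-→d7:-→d8:-→d9:-→d10:-→d11:-→d12:-→d13:-→d14:-→d15:-→d16:H6→d17:-→d18:-→d19:-→d20:H6→d21:-→d22:-→d23:-  best=H6
  add 40.0.0.0/5 -> H3 at depth 5
  add 40.184.198.83/32 -> H3 at depth 32
  add 40.184.198.80/28 -> H0 at depth 28
  ? 48.192.4.191  path d0:-→d1:-→d2:-→d3:-→d4:-→d5:-→d6:-→d7:-→d8:-→d9:-→d10:H2→d11:-→d12:H2→d13:-  best=H2
  ? 48.192.4.217  path d0:-→d1:-→d2:-→d3:-→d4:-→d5:-→d6:-→d7:-→d8:-→d9:-→d10:H2→d11:-→d12:H2→d13:-  best=H2
  ? 40.184.12.74  path d0:-→d1:-→d2:-→d3:-→d4:-→d5:H3→d6:-→d7:-→d8:-→d9:-→d10:-→d11:-→d12:-→d13:-→d14:-→d15:-→d16:H6  best=H6
  - 40.184.198.83/32 clear@32
  ? 157.166.191.136  path d0:-  best=no-route
  add 48.197.43.80/28 -> H3 at depth 28

== LOOKUPS ==
["H4","H2","H4","H2","H5","H3","H5","H5","H2","H3","H6","H2","H2","H6","no-route"]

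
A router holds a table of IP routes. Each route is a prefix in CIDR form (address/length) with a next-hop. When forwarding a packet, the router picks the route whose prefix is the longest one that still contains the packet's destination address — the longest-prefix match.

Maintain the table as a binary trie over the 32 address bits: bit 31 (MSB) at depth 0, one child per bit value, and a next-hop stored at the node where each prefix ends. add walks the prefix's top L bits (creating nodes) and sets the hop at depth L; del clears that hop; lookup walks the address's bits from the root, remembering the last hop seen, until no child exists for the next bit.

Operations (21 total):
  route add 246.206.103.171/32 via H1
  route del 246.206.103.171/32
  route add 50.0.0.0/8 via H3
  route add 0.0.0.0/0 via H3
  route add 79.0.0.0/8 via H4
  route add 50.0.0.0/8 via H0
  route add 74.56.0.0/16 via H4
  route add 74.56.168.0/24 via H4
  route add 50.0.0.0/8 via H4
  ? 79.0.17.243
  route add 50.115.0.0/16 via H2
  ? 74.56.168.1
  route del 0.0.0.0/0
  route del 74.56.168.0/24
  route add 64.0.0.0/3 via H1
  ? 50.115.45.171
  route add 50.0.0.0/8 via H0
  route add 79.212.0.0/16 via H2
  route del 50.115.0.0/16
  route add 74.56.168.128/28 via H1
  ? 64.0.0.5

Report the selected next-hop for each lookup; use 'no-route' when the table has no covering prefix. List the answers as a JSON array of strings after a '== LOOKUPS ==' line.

Trace:
  add 246.206.103.171/32 -> H1 at depth 32
  - 246.206.103.171/32 clear@32
  add 50.0.0.0/8 -> H3 at depth 8
  add 0.0.0.0/0 -> H3 at depth 0
  add 79.0.0.0/8 -> H4 at depth 8
  add 50.0.0.0/8 -> H0 at depth 8
  add 74.56.0.0/16 -> H4 at depth 16
  add 74.56.168.0/24 -> H4 at depth 24
  add 50.0.0.0/8 -> H4 at depth 8
  lookup 79.0.17.243: bits 01001111 walk d0:H3→d1:-→d2:-→d3:-→d4:-→d5:-→d6:-→d7:-→d8:H4 -> H4
  add 50.115.0.0/16 -> H2 at depth 16
  lookup 74.56.168.1: bits 010010100011100010101000 walk d0:H3→d1:-→d2:-→d3:-→d4:-→d5:-→d6:-→d7:-→d8:-→d9:-→d10:-→d11:-→d12:-→d13:-→d14:-→d15:-→d16:H4→d17:-→d18:-→d19:-→d20:-→d21:-→d22:-→d23:-→d24:H4 -> H4
  - 0.0.0.0/0 clear@0
  - 74.56.168.0/24 clear@24
  add 64.0.0.0/3 -> H1 at depth 3
  lookup 50.115.45.171: bits 0011001001110011 walk d0:-→d1:-→d2:-→d3:-→d4:-→d5:-→d6:-→d7:-→d8:H4→d9:-→d10:-→d11:-→d12:-→d13:-→d14:-→d15:-→d16:H2 -> H2
  add 50.0.0.0/8 -> H0 at depth 8
  add 79.212.0.0/16 -> H2 at depth 16
  - 50.115.0.0/16 clear@16
  add 74.56.168.128/28 -> H1 at depth 28
  lookup 64.0.0.5: bits 0100 walk d0:-→d1:-→d2:-→d3:H1→d4:- -> H1

== LOOKUPS ==
["H4","H4","H2","H1"]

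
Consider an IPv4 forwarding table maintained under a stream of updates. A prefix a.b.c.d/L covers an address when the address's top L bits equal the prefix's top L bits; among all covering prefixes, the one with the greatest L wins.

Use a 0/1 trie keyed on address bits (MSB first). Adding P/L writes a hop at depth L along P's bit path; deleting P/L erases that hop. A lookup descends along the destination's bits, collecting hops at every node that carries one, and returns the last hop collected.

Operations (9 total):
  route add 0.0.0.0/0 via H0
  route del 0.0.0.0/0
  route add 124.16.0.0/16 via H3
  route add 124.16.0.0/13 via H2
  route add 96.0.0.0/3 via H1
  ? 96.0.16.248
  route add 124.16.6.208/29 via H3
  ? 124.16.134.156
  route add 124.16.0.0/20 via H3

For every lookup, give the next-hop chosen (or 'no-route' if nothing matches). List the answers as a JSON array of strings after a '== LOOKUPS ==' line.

Process each operation:
  + 0.0.0.0/0 (H0) depth=0
  - 0.0.0.0/0 clear@0
  + 124.16.0.0/16 (H3) depth=16
  + 124.16.0.0/13 (H2) depth=13
  + 96.0.0.0/3 (H1) depth=3
  Q 96.0.16.248: descend 011 ; hops seen [H1] ; pick H1
  + 124.16.6.208/29 (H3) depth=29
  Q 124.16.134.156: descend 0111110000010000 ; hops seen [H1,H2,H3] ; pick H3
  + 124.16.0.0/20 (H3) depth=20

== LOOKUPS ==
["H1","H3"]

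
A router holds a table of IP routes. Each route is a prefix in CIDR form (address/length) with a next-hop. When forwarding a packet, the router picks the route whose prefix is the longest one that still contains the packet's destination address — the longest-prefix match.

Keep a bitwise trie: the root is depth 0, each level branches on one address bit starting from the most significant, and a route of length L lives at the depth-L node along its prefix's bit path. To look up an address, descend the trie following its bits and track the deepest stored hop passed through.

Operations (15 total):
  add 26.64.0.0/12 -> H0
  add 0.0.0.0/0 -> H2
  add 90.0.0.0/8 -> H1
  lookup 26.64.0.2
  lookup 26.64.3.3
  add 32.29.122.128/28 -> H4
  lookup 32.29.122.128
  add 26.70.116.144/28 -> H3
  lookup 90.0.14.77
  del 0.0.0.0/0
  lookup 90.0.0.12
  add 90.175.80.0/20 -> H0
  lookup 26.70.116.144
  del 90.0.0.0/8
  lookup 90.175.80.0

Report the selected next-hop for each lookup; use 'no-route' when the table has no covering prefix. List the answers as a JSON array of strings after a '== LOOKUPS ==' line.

Trace:
  + 26.64.0.0/12 (H0) depth=12
  + 0.0.0.0/0 (H2) depth=0
  + 90.0.0.0/8 (H1) depth=8
  lookup 26.64.0.2: bits 000110100100 walk d0:H2→d1:-→d2:-→d3:-→d4:-→d5:-→d6:-→d7:-→d8:-→d9:-→d10:-→d11:-→d12:H0 -> H0
  lookup 26.64.3.3: bits 000110100100 walk d0:H2→d1:-→d2:-→d3:-→d4:-→d5:-→d6:-→d7:-→d8:-→d9:-→d10:-→d11:-→d12:H0 -> H0
  + 32.29.122.128/28 (H4) depth=28
  lookup 32.29.122.128: bits 0010000000011101011110101000 walk d0:H2→d1:-→d2:-→d3:-→d4:-→d5:-→d6:-→d7:-→d8:-→d9:-→d10:-→d11:-→d12:-→d13:-→d14:-→d15:-→d16:-→d17:-→d18:-→d19:-→d20:-→d21:-→d22:-→d23:-→d24:-→d25:-→d26:-→d27:-→d28:H4 -> H4
  + 26.70.116.144/28 (H3) depth=28
  lookup 90.0.14.77: bits 01011010 walk d0:H2→d1:-→d2:-→d3:-→d4:-→d5:-→d6:-→d7:-→d8:H1 -> H1
  del 0.0.0.0/0 (clear depth 0)
  lookup 90.0.0.12: bits 01011010 walk d0:-→d1:-→d2:-→d3:-→d4:-→d5:-→d6:-→d7:-→d8:H1 -> H1
  + 90.175.80.0/20 (H0) depth=20
  lookup 26.70.116.144: bits 0001101001000110011101001001 walk d0:-→d1:-→d2:-→d3:-→d4:-→d5:-→d6:-→d7:-→d8:-→d9:-→d10:-→d11:-→d12:H0→d13:-→d14:-→d15:-→d16:-→d17:-→d18:-→d19:-→d20:-→d21:-→d22:-→d23:-→d24:-→d25:-→d26:-→d27:-→d28:H3 -> H3
  del 90.0.0.0/8 (clear depth 8)
  lookup 90.175.80.0: bits 01011010101011110101 walk d0:-→d1:-→d2:-→d3:-→d4:-→d5:-→d6:-→d7:-→d8:-→d9:-→d10:-→d11:-→d12:-→d13:-→d14:-→d15:-→d16:-→d17:-→d18:-→d19:-→d20:H0 -> H0

== LOOKUPS ==
["H0","H0","H4","H1","H1","H3","H0"]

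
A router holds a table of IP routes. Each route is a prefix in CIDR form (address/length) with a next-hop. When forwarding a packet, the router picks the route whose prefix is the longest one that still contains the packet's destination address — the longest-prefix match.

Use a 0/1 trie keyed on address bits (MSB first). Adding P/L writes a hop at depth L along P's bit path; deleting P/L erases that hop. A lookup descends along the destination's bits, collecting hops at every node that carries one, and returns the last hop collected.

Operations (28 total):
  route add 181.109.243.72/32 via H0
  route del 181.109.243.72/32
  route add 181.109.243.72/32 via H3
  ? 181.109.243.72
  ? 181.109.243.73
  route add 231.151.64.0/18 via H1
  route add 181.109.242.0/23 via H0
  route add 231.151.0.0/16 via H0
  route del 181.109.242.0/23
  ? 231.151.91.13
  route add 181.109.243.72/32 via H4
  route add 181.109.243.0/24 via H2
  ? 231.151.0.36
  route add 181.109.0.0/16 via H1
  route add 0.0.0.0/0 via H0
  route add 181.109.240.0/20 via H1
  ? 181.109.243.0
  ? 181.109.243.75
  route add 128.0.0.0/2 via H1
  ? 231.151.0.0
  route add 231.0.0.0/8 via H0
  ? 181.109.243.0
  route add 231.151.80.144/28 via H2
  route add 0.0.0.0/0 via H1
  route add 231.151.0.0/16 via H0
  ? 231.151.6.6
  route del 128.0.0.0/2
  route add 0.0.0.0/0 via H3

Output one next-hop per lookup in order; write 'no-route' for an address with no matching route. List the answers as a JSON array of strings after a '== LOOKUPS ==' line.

Trace:
  + 181.109.243.72/32 (H0) depth=32
  del 181.109.243.72/32 (clear depth 32)
  + 181.109.243.72/32 (H3) depth=32
  lookup 181.109.243.72: bits 10110101011011011111001101001000 walk d0:-→d1:-→d2:-→d3:-→d4:-→d5:-→d6:-→d7:-→d8:-→d9:-→d10:-→d11:-→d12:-→d13:-→d14:-→d15:-→d16:-→d17:-→d18:-→d19:-→d20:-→d21:-→d22:-→d23:-→d24:-→d25:-→d26:-→d27:-→d28:-→d29:-→d30:-→d31:-→d32:H3 -> H3
  lookup 181.109.243.73: bits 1011010101101101111100110100100 walk d0:-→d1:-→d2:-→d3:-→d4:-→d5:-→d6:-→d7:-→d8:-→d9:-→d10:-→d11:-→d12:-→d13:-→d14:-→d15:-→d16:-→d17:-→d18:-→d19:-→d20:-→d21:-→d22:-→d23:-→d24:-→d25:-→d26:-→d27:-→d28:-→d29:-→d30:-→d31:- -> no-route
  + 231.151.64.0/18 (H1) depth=18
  + 181.109.242.0/23 (H0) depth=23
  + 231.151.0.0/16 (H0) depth=16
  del 181.109.242.0/23 (clear depth 23)
  lookup 231.151.91.13: bits 111001111001011101 walk d0:-→d1:-→d2:-→d3:-→d4:-→d5:-→d6:-→d7:-→d8:-→d9:-→d10:-→d11:-→d12:-→d13:-→d14:-→d15:-→d16:H0→d17:-→d18:H1 -> H1
  + 181.109.243.72/32 (H4) depth=32
  + 181.109.243.0/24 (H2) depth=24
  lookup 231.151.0.36: bits 11100111100101110 walk d0:-→d1:-→d2:-→d3:-→d4:-→d5:-→d6:-→d7:-→d8:-→d9:-→d10:-→d11:-→d12:-→d13:-→d14:-→d15:-→d16:H0→d17:- -> H0
  + 181.109.0.0/16 (H1) depth=16
  + 0.0.0.0/0 (H0) depth=0
  + 181.109.240.0/20 (H1) depth=20
  lookup 181.109.243.0: bits 1011010101101101111100110 walk d0:H0→d1:-→d2:-→d3:-→d4:-→d5:-→d6:-→d7:-→d8:-→d9:-→d10:-→d11:-→d12:-→d13:-→d14:-→d15:-→d16:H1→d17:-→d18:-→d19:-→d20:H1→d21:-→d22:-→d23:-→d24:H2→d25:- -> H2
  lookup 181.109.243.75: bits 101101010110110111110011010010 walk d0:H0→d1:-→d2:-→d3:-→d4:-→d5:-→d6:-→d7:-→d8:-→d9:-→d10:-→d11:-→d12:-→d13:-→d14:-→d15:-→d16:H1→d17:-→d18:-→d19:-→d20:H1→d21:-→d22:-→d23:-→d24:H2→d25:-→d26:-→d27:-→d28:-→d29:-→d30:- -> H2
  + 128.0.0.0/2 (H1) depth=2
  lookup 231.151.0.0: bits 11100111100101110 walk d0:H0→d1:-→d2:-→d3:-→d4:-→d5:-→d6:-→d7:-→d8:-→d9:-→d10:-→d11:-→d12:-→d13:-→d14:-→d15:-→d16:H0→d17:- -> H0
  + 231.0.0.0/8 (H0) depth=8
  lookup 181.109.243.0: bits 1011010101101101111100110 walk d0:H0→d1:-→d2:H1→d3:-→d4:-→d5:-→d6:-→d7:-→d8:-→d9:-→d10:-→d11:-→d12:-→d13:-→d14:-→d15:-→d16:H1→d17:-→d18:-→d19:-→d20:H1→d21:-→d22:-→d23:-→d24:H2→d25:- -> H2
  + 231.151.80.144/28 (H2) depth=28
  + 0.0.0.0/0 (H1) depth=0
  + 231.151.0.0/16 (H0) depth=16
  lookup 231.151.6.6: bits 11100111100101110 walk d0:H1→d1:-→d2:-→d3:-→d4:-→d5:-→d6:-→d7:-→d8:H0→d9:-→d10:-→d11:-→d12:-→d13:-→d14:-→d15:-→d16:H0→d17:- -> H0
  del 128.0.0.0/2 (clear depth 2)
  + 0.0.0.0/0 (H3) depth=0

== LOOKUPS ==
["H3","no-route","H1","H0","H2","H2","H0","H2","H0"]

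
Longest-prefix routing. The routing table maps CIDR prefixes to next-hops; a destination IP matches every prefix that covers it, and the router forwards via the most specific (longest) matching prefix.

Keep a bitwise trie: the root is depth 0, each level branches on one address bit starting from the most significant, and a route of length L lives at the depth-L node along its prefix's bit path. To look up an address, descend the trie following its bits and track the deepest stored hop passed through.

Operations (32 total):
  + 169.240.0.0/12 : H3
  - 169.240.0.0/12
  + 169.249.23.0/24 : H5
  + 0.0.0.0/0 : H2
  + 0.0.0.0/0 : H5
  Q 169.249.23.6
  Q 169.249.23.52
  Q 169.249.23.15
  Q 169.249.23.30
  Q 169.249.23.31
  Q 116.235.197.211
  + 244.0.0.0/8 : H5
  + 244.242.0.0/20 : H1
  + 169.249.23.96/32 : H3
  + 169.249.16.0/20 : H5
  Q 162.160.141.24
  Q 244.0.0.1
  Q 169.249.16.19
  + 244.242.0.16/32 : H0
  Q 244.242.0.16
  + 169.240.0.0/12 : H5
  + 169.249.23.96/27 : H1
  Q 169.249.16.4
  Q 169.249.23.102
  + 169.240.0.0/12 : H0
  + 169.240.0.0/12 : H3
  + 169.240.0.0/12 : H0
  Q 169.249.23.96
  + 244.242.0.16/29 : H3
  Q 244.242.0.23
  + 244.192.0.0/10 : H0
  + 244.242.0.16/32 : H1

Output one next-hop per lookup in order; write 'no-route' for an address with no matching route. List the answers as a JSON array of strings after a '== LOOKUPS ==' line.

Trace:
  add 169.240.0.0/12 -> H3 at depth 12
  del 169.240.0.0/12 (clear depth 12)
  add 169.249.23.0/24 -> H5 at depth 24
  add 0.0.0.0/0 -> H2 at depth 0
  add 0.0.0.0/0 -> H5 at depth 0
  Q 169.249.23.6: descend 101010011111100100010111 ; hops seen [H5,H5] ; pick H5
  Q 169.249.23.52: descend 101010011111100100010111 ; hops seen [H5,H5] ; pick H5
  Q 169.249.23.15: descend 101010011111100100010111 ; hops seen [H5,H5] ; pick H5
  Q 169.249.23.30: descend 101010011111100100010111 ; hops seen [H5,H5] ; pick H5
  Q 169.249.23.31: descend 101010011111100100010111 ; hops seen [H5,H5] ; pick H5
  Q 116.235.197.211: descend ε ; hops seen [H5] ; pick H5
  add 244.0.0.0/8 -> H5 at depth 8
  add 244.242.0.0/20 -> H1 at depth 20
  add 169.249.23.96/32 -> H3 at depth 32
  add 169.249.16.0/20 -> H5 at depth 20
  Q 162.160.141.24: descend 1010 ; hops seen [H5] ; pick H5
  Q 244.0.0.1: descend 11110100 ; hops seen [H5,H5] ; pick H5
  Q 169.249.16.19: descend 101010011111100100010 ; hops seen [H5,H5] ; pick H5
  add 244.242.0.16/32 -> H0 at depth 32
  Q 244.242.0.16: descend 11110100111100100000000000010000 ; hops seen [H5,H5,H1,H0] ; pick H0
  add 169.240.0.0/12 -> H5 at depth 12
  add 169.249.23.96/27 -> H1 at depth 27
  Q 169.249.16.4: descend 101010011111100100010 ; hops seen [H5,H5,H5] ; pick H5
  Q 169.249.23.102: descend 10101001111110010001011101100 ; hops seen [H5,H5,H5,H5,H1] ; pick H1
  add 169.240.0.0/12 -> H0 at depth 12
  add 169.240.0.0/12 -> H3 at depth 12
  add 169.240.0.0/12 -> H0 at depth 12
  Q 169.249.23.96: descend 10101001111110010001011101100000 ; hops seen [H5,H0,H5,H5,H1,H3] ; pick H3
  add 244.242.0.16/29 -> H3 at depth 29
  Q 244.242.0.23: descend 11110100111100100000000000010 ; hops seen [H5,H5,H1,H3] ; pick H3
  add 244.192.0.0/10 -> H0 at depth 10
  add 244.242.0.16/32 -> H1 at depth 32

== LOOKUPS ==
["H5","H5","H5","H5","H5","H5","H5","H5","H5","H0","H5","H1","H3","H3"]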